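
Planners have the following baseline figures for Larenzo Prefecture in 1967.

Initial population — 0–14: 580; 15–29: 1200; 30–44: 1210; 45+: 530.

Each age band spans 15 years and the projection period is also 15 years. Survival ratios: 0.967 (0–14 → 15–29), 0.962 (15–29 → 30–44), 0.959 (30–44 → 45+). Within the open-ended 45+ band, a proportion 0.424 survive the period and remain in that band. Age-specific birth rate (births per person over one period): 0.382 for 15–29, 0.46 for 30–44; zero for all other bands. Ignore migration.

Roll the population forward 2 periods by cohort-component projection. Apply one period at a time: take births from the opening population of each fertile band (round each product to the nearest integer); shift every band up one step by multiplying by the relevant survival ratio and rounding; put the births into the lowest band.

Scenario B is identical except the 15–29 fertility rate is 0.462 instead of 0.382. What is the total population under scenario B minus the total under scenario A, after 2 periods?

137

Let band 1 be 0–14 through band 4 = 45+.
After projecting period 1:
Births: 1200 × 0.382 = 458 ; 1210 × 0.46 = 557 — total 1015
Band 2: 580 × 0.967 = 561
Band 3: 1200 × 0.962 = 1154
Band 4: 1210 × 0.959 + 530 × 0.424 = 1160 + 225 = 1385
Giving 1015 / 561 / 1154 / 1385.
After projecting period 2:
Births: 561 × 0.382 = 214 ; 1154 × 0.46 = 531 — total 745
Band 2: 1015 × 0.967 = 982
Band 3: 561 × 0.962 = 540
Band 4: 1154 × 0.959 + 1385 × 0.424 = 1107 + 587 = 1694
Giving 745 / 982 / 540 / 1694.
Scenario A total after 2 periods: 3961
Scenario B projection —
After projecting period 1:
Births: 1200 × 0.462 = 554 ; 1210 × 0.46 = 557 — total 1111
Band 2: 580 × 0.967 = 561
Band 3: 1200 × 0.962 = 1154
Band 4: 1210 × 0.959 + 530 × 0.424 = 1160 + 225 = 1385
Giving 1111 / 561 / 1154 / 1385.
After projecting period 2:
Births: 561 × 0.462 = 259 ; 1154 × 0.46 = 531 — total 790
Band 2: 1111 × 0.967 = 1074
Band 3: 561 × 0.962 = 540
Band 4: 1154 × 0.959 + 1385 × 0.424 = 1107 + 587 = 1694
Giving 790 / 1074 / 540 / 1694.
Scenario B total after 2 periods: 4098
Difference B − A = 4098 − 3961 = 137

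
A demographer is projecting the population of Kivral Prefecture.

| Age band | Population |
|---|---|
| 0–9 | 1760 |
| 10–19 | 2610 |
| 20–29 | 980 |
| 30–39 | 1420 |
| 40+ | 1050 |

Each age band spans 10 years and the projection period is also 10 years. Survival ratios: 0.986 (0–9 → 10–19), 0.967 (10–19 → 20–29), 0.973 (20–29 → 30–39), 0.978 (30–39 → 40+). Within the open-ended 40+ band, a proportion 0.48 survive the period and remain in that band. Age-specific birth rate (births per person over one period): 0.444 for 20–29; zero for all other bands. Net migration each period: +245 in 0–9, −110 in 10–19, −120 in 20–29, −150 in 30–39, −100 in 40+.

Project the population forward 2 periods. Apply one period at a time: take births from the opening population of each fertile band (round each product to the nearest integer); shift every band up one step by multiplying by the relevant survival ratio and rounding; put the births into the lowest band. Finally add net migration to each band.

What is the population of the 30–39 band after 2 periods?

(Bands numbered youngest = 1 to oldest = 5.)
Period 1.
Births: 980 × 0.444 = 435
Band 2: 1760 × 0.986 = 1735
Band 3: 2610 × 0.967 = 2524
Band 4: 980 × 0.973 = 954
Band 5: 1420 × 0.978 + 1050 × 0.48 = 1389 + 504 = 1893
Net migration: Band 1 + 245 → 680; Band 2 − 110 → 1625; Band 3 − 120 → 2404; Band 4 − 150 → 804; Band 5 − 100 → 1793
Population now: 0–9=680, 10–19=1625, 20–29=2404, 30–39=804, 40+=1793
Period 2.
Births: 2404 × 0.444 = 1067
Band 2: 680 × 0.986 = 670
Band 3: 1625 × 0.967 = 1571
Band 4: 2404 × 0.973 = 2339
Band 5: 804 × 0.978 + 1793 × 0.48 = 786 + 861 = 1647
Net migration: Band 1 + 245 → 1312; Band 2 − 110 → 560; Band 3 − 120 → 1451; Band 4 − 150 → 2189; Band 5 − 100 → 1547
Population now: 0–9=1312, 10–19=560, 20–29=1451, 30–39=2189, 40+=1547

2189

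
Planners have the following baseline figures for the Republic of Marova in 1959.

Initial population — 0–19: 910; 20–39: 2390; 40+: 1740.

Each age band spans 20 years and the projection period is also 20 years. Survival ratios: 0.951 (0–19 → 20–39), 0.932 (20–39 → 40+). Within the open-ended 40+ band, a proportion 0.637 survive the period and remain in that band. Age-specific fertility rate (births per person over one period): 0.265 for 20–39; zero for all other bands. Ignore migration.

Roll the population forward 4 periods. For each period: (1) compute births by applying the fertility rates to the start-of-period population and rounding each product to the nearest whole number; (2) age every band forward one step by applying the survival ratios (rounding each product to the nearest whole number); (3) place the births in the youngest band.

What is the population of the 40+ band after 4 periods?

[period 1]
Births: 2390 × 0.265 = 633
20–39: 910 × 0.951 = 865
40+: 2390 × 0.932 + 1740 × 0.637 = 2227 + 1108 = 3335
→ [633, 865, 3335]
[period 2]
Births: 865 × 0.265 = 229
20–39: 633 × 0.951 = 602
40+: 865 × 0.932 + 3335 × 0.637 = 806 + 2124 = 2930
→ [229, 602, 2930]
[period 3]
Births: 602 × 0.265 = 160
20–39: 229 × 0.951 = 218
40+: 602 × 0.932 + 2930 × 0.637 = 561 + 1866 = 2427
→ [160, 218, 2427]
[period 4]
Births: 218 × 0.265 = 58
20–39: 160 × 0.951 = 152
40+: 218 × 0.932 + 2427 × 0.637 = 203 + 1546 = 1749
→ [58, 152, 1749]

1749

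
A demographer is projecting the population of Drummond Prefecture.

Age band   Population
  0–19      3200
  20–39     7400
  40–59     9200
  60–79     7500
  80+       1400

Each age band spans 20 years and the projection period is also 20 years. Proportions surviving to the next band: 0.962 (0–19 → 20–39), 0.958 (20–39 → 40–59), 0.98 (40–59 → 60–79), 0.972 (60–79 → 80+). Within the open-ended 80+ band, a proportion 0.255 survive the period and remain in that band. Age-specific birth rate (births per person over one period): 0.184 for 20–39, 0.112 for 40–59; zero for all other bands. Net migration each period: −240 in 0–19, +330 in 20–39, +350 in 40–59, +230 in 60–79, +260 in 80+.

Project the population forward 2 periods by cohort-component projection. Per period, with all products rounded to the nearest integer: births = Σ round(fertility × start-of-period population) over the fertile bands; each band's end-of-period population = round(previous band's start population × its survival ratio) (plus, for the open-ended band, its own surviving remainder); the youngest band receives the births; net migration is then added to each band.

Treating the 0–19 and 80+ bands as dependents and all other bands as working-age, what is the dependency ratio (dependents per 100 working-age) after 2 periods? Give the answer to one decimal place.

92.2

After projecting period 1:
Births: 7400 × 0.184 = 1362 ; 9200 × 0.112 = 1030 → 2392
20–39: 3200 × 0.962 = 3078
40–59: 7400 × 0.958 = 7089
60–79: 9200 × 0.98 = 9016
80+: 7500 × 0.972 + 1400 × 0.255 = 7290 + 357 = 7647
Net migration: 0–19 − 240 → 2152; 20–39 + 330 → 3408; 40–59 + 350 → 7439; 60–79 + 230 → 9246; 80+ + 260 → 7907
Giving 2152 / 3408 / 7439 / 9246 / 7907.
After projecting period 2:
Births: 3408 × 0.184 = 627 ; 7439 × 0.112 = 833 → 1460
20–39: 2152 × 0.962 = 2070
40–59: 3408 × 0.958 = 3265
60–79: 7439 × 0.98 = 7290
80+: 9246 × 0.972 + 7907 × 0.255 = 8987 + 2016 = 11003
Net migration: 0–19 − 240 → 1220; 20–39 + 330 → 2400; 40–59 + 350 → 3615; 60–79 + 230 → 7520; 80+ + 260 → 11263
Giving 1220 / 2400 / 3615 / 7520 / 11263.
Dependents (band 0–19 + band 80+) = 1220 + 11263 = 12483; working-age = 13535; ratio = 12483/13535 × 100 = 92.2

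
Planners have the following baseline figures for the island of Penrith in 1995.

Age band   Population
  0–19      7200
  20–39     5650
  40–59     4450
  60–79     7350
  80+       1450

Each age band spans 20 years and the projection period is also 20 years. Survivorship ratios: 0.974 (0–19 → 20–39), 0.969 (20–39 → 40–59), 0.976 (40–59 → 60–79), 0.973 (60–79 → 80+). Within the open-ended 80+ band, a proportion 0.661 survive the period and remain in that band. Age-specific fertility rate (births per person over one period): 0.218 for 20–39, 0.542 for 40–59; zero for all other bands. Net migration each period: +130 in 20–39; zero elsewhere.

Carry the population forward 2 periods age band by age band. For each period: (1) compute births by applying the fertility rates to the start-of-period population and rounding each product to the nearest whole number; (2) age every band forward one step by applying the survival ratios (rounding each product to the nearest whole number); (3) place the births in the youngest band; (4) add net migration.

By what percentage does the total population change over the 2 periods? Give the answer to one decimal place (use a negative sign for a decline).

15.2

After projecting period 1:
Births: 5650 × 0.218 = 1232 ; 4450 × 0.542 = 2412 — total 3644
20–39: 7200 × 0.974 = 7013
40–59: 5650 × 0.969 = 5475
60–79: 4450 × 0.976 = 4343
80+: 7350 × 0.973 + 1450 × 0.661 = 7152 + 958 = 8110
Net migration: 20–39 + 130 → 7143
→ [3644, 7143, 5475, 4343, 8110]
After projecting period 2:
Births: 7143 × 0.218 = 1557 ; 5475 × 0.542 = 2967 — total 4524
20–39: 3644 × 0.974 = 3549
40–59: 7143 × 0.969 = 6922
60–79: 5475 × 0.976 = 5344
80+: 4343 × 0.973 + 8110 × 0.661 = 4226 + 5361 = 9587
Net migration: 20–39 + 130 → 3679
→ [4524, 3679, 6922, 5344, 9587]
Total: 26100 → 30056; change = 3956; percentage change = 15.2%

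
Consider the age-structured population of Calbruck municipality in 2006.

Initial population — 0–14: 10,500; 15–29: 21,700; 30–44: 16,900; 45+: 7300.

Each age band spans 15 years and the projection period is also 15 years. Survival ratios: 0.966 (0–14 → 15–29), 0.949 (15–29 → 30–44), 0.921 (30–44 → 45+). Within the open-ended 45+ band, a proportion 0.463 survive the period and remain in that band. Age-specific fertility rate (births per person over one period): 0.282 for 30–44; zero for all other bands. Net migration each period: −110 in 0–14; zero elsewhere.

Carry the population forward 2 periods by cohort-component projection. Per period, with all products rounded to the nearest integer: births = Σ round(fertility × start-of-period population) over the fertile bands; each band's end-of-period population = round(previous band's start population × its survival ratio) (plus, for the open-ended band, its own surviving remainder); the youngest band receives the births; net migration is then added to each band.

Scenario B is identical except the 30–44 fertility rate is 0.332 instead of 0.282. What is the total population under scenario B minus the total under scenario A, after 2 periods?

1846

Let group 1 be 0–14 through group 4 = 45+.
Period 1:
Births: 16900 × 0.282 = 4766
Group 2: 10500 × 0.966 = 10143
Group 3: 21700 × 0.949 = 20593
Group 4: 16900 × 0.921 + 7300 × 0.463 = 15565 + 3380 = 18945
Net migration: Group 1 − 110 → 4656
→ [4656, 10143, 20593, 18945]
Period 2:
Births: 20593 × 0.282 = 5807
Group 2: 4656 × 0.966 = 4498
Group 3: 10143 × 0.949 = 9626
Group 4: 20593 × 0.921 + 18945 × 0.463 = 18966 + 8772 = 27738
Net migration: Group 1 − 110 → 5697
→ [5697, 4498, 9626, 27738]
Scenario A total after 2 periods: 47559
Scenario B projection —
Period 1:
Births: 16900 × 0.332 = 5611
Group 2: 10500 × 0.966 = 10143
Group 3: 21700 × 0.949 = 20593
Group 4: 16900 × 0.921 + 7300 × 0.463 = 15565 + 3380 = 18945
Net migration: Group 1 − 110 → 5501
→ [5501, 10143, 20593, 18945]
Period 2:
Births: 20593 × 0.332 = 6837
Group 2: 5501 × 0.966 = 5314
Group 3: 10143 × 0.949 = 9626
Group 4: 20593 × 0.921 + 18945 × 0.463 = 18966 + 8772 = 27738
Net migration: Group 1 − 110 → 6727
→ [6727, 5314, 9626, 27738]
Scenario B total after 2 periods: 49405
Difference B − A = 49405 − 47559 = 1846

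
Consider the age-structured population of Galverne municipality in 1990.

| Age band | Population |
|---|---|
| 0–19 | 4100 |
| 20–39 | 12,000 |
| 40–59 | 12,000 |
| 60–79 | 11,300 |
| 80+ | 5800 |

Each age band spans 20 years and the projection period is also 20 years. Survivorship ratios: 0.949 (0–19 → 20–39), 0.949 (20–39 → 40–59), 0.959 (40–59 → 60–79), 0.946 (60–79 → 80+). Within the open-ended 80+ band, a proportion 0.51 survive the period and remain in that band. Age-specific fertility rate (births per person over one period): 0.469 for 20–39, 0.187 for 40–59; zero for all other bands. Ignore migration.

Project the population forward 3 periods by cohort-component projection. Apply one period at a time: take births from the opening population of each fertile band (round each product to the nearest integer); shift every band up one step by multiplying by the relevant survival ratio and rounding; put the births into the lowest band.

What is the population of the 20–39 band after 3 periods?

Period 1:
Births: 12000 × 0.469 = 5628  |  12000 × 0.187 = 2244 — total 7872
20–39: 4100 × 0.949 = 3891
40–59: 12000 × 0.949 = 11388
60–79: 12000 × 0.959 = 11508
80+: 11300 × 0.946 + 5800 × 0.51 = 10690 + 2958 = 13648
Population now: 0–19=7872, 20–39=3891, 40–59=11388, 60–79=11508, 80+=13648
Period 2:
Births: 3891 × 0.469 = 1825  |  11388 × 0.187 = 2130 — total 3955
20–39: 7872 × 0.949 = 7471
40–59: 3891 × 0.949 = 3693
60–79: 11388 × 0.959 = 10921
80+: 11508 × 0.946 + 13648 × 0.51 = 10887 + 6960 = 17847
Population now: 0–19=3955, 20–39=7471, 40–59=3693, 60–79=10921, 80+=17847
Period 3:
Births: 7471 × 0.469 = 3504  |  3693 × 0.187 = 691 — total 4195
20–39: 3955 × 0.949 = 3753
40–59: 7471 × 0.949 = 7090
60–79: 3693 × 0.959 = 3542
80+: 10921 × 0.946 + 17847 × 0.51 = 10331 + 9102 = 19433
Population now: 0–19=4195, 20–39=3753, 40–59=7090, 60–79=3542, 80+=19433

3753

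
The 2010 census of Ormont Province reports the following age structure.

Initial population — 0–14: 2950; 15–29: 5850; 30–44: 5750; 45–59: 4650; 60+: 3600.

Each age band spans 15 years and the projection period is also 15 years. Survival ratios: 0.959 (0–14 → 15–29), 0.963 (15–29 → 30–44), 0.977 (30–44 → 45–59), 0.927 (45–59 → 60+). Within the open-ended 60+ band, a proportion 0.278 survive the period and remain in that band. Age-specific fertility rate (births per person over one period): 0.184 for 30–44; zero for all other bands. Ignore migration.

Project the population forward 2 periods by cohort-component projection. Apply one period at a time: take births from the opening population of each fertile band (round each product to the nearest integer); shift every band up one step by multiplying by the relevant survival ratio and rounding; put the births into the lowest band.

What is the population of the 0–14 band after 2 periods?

(Bands numbered youngest = 1 to oldest = 5.)
[period 1]
Births: 5750 × 0.184 = 1058
Band 2: 2950 × 0.959 = 2829
Band 3: 5850 × 0.963 = 5634
Band 4: 5750 × 0.977 = 5618
Band 5: 4650 × 0.927 + 3600 × 0.278 = 4311 + 1001 = 5312
Giving 1058 / 2829 / 5634 / 5618 / 5312.
[period 2]
Births: 5634 × 0.184 = 1037
Band 2: 1058 × 0.959 = 1015
Band 3: 2829 × 0.963 = 2724
Band 4: 5634 × 0.977 = 5504
Band 5: 5618 × 0.927 + 5312 × 0.278 = 5208 + 1477 = 6685
Giving 1037 / 1015 / 2724 / 5504 / 6685.

1037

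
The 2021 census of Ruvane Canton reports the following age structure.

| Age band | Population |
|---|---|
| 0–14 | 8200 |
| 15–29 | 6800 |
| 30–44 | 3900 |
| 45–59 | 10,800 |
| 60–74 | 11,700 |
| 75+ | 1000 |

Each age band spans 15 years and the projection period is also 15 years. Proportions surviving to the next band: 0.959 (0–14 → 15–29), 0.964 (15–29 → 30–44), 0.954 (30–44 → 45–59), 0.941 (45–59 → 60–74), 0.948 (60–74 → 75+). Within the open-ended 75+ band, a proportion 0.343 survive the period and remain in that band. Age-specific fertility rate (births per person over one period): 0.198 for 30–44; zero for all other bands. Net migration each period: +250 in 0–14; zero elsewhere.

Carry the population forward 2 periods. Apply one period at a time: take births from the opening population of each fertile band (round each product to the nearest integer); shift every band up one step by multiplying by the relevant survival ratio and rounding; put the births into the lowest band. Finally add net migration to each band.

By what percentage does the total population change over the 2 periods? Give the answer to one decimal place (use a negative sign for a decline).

-21.2

— Period 1 —
Births: 3900 * 0.198 = 772
15–29: 8200 * 0.959 = 7864
30–44: 6800 * 0.964 = 6555
45–59: 3900 * 0.954 = 3721
60–74: 10800 * 0.941 = 10163
75+: 11700 * 0.948 + 1000 * 0.343 = 11092 + 343 = 11435
Net migration: 0–14 + 250 → 1022
→ [1022, 7864, 6555, 3721, 10163, 11435]
— Period 2 —
Births: 6555 * 0.198 = 1298
15–29: 1022 * 0.959 = 980
30–44: 7864 * 0.964 = 7581
45–59: 6555 * 0.954 = 6253
60–74: 3721 * 0.941 = 3501
75+: 10163 * 0.948 + 11435 * 0.343 = 9635 + 3922 = 13557
Net migration: 0–14 + 250 → 1548
→ [1548, 980, 7581, 6253, 3501, 13557]
Total: 42400 → 33420; change = -8980; percentage change = -21.2%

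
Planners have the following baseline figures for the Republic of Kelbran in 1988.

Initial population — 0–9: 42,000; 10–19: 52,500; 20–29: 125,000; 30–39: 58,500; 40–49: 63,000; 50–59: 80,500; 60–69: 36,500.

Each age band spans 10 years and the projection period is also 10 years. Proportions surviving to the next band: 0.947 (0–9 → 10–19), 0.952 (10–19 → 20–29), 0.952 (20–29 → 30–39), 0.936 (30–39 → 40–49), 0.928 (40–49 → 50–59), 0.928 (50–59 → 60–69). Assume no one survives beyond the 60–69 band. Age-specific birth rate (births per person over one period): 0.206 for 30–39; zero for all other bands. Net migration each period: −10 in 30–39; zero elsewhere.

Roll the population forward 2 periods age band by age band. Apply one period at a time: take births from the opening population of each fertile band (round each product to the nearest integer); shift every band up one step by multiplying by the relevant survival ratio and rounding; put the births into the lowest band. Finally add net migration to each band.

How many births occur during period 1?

[period 1]
Births: 58500 × 0.206 = 12051
10–19: 42000 × 0.947 = 39774
20–29: 52500 × 0.952 = 49980
30–39: 125000 × 0.952 = 119000
40–49: 58500 × 0.936 = 54756
50–59: 63000 × 0.928 = 58464
60–69: 80500 × 0.928 = 74704
Net migration: 30–39 − 10 → 118990
End of period: [12051, 39774, 49980, 118990, 54756, 58464, 74704]

12051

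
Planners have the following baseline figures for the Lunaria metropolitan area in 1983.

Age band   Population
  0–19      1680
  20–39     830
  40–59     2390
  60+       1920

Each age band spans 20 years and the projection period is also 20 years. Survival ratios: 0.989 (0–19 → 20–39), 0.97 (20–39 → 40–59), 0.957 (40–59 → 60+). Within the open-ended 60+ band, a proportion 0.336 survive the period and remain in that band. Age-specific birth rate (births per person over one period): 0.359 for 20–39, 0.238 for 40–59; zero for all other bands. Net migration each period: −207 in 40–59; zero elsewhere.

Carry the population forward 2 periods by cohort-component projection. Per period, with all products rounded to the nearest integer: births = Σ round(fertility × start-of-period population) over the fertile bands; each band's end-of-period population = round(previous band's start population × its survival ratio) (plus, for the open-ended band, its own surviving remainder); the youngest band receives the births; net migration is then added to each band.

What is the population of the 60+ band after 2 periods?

1557

[period 1]
Births: 830 × 0.359 = 298, 2390 × 0.238 = 569 → total 867
20–39: 1680 × 0.989 = 1662
40–59: 830 × 0.97 = 805
60+: 2390 × 0.957 + 1920 × 0.336 = 2287 + 645 = 2932
Net migration: 40–59 − 207 → 598
Giving 867 / 1662 / 598 / 2932.
[period 2]
Births: 1662 × 0.359 = 597, 598 × 0.238 = 142 → total 739
20–39: 867 × 0.989 = 857
40–59: 1662 × 0.97 = 1612
60+: 598 × 0.957 + 2932 × 0.336 = 572 + 985 = 1557
Net migration: 40–59 − 207 → 1405
Giving 739 / 857 / 1405 / 1557.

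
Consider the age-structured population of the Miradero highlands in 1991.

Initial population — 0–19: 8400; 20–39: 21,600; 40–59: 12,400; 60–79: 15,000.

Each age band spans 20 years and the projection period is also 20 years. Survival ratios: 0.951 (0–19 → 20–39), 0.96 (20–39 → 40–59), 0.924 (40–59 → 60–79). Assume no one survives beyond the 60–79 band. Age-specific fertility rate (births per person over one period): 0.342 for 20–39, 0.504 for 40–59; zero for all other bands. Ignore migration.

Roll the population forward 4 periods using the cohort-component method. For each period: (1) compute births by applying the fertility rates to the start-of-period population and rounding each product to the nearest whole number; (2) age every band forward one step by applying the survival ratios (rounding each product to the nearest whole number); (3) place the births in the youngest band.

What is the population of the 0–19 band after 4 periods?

10563

Call the groups 1 to 4, youngest first.
Period 1.
Births: 21600 * 0.342 = 7387 ; 12400 * 0.504 = 6250 ⇒ total 13637
Group 2: 8400 * 0.951 = 7988
Group 3: 21600 * 0.96 = 20736
Group 4: 12400 * 0.924 = 11458
End of period: [13637, 7988, 20736, 11458]
Period 2.
Births: 7988 * 0.342 = 2732 ; 20736 * 0.504 = 10451 ⇒ total 13183
Group 2: 13637 * 0.951 = 12969
Group 3: 7988 * 0.96 = 7668
Group 4: 20736 * 0.924 = 19160
End of period: [13183, 12969, 7668, 19160]
Period 3.
Births: 12969 * 0.342 = 4435 ; 7668 * 0.504 = 3865 ⇒ total 8300
Group 2: 13183 * 0.951 = 12537
Group 3: 12969 * 0.96 = 12450
Group 4: 7668 * 0.924 = 7085
End of period: [8300, 12537, 12450, 7085]
Period 4.
Births: 12537 * 0.342 = 4288 ; 12450 * 0.504 = 6275 ⇒ total 10563
Group 2: 8300 * 0.951 = 7893
Group 3: 12537 * 0.96 = 12036
Group 4: 12450 * 0.924 = 11504
End of period: [10563, 7893, 12036, 11504]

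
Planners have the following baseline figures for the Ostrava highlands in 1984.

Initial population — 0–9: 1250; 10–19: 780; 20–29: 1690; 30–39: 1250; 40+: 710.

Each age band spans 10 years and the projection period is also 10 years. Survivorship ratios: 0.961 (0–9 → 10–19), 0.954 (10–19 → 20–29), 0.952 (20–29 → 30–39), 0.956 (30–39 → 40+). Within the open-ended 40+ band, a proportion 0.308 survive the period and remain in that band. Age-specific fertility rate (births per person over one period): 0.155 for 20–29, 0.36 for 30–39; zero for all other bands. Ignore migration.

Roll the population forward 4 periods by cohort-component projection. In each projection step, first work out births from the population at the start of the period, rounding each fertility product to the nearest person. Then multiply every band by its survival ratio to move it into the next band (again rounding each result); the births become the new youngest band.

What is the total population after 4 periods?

3607

— Period 1 —
Births: 1690 * 0.155 = 262 ; 1250 * 0.36 = 450 → 712
10–19: 1250 * 0.961 = 1201
20–29: 780 * 0.954 = 744
30–39: 1690 * 0.952 = 1609
40+: 1250 * 0.956 + 710 * 0.308 = 1195 + 219 = 1414
→ [712, 1201, 744, 1609, 1414]
— Period 2 —
Births: 744 * 0.155 = 115 ; 1609 * 0.36 = 579 → 694
10–19: 712 * 0.961 = 684
20–29: 1201 * 0.954 = 1146
30–39: 744 * 0.952 = 708
40+: 1609 * 0.956 + 1414 * 0.308 = 1538 + 436 = 1974
→ [694, 684, 1146, 708, 1974]
— Period 3 —
Births: 1146 * 0.155 = 178 ; 708 * 0.36 = 255 → 433
10–19: 694 * 0.961 = 667
20–29: 684 * 0.954 = 653
30–39: 1146 * 0.952 = 1091
40+: 708 * 0.956 + 1974 * 0.308 = 677 + 608 = 1285
→ [433, 667, 653, 1091, 1285]
— Period 4 —
Births: 653 * 0.155 = 101 ; 1091 * 0.36 = 393 → 494
10–19: 433 * 0.961 = 416
20–29: 667 * 0.954 = 636
30–39: 653 * 0.952 = 622
40+: 1091 * 0.956 + 1285 * 0.308 = 1043 + 396 = 1439
→ [494, 416, 636, 622, 1439]
Total after period 4: 494 + 416 + 636 + 622 + 1439 = 3607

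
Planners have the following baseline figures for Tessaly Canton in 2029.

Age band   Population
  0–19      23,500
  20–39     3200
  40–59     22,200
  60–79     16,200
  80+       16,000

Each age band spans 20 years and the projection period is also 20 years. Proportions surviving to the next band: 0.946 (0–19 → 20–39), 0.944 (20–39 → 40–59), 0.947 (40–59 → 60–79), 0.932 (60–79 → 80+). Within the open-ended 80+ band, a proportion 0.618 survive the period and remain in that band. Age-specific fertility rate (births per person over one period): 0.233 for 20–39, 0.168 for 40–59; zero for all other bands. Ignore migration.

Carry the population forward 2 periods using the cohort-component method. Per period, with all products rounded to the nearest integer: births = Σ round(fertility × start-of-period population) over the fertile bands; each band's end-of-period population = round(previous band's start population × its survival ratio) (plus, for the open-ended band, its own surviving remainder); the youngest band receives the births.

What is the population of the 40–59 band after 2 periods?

20986

Call the bands 1 to 5, youngest first.
[period 1]
Births: 3200 × 0.233 = 746, 22200 × 0.168 = 3730 → total 4476
Band 2: 23500 × 0.946 = 22231
Band 3: 3200 × 0.944 = 3021
Band 4: 22200 × 0.947 = 21023
Band 5: 16200 × 0.932 + 16000 × 0.618 = 15098 + 9888 = 24986
→ [4476, 22231, 3021, 21023, 24986]
[period 2]
Births: 22231 × 0.233 = 5180, 3021 × 0.168 = 508 → total 5688
Band 2: 4476 × 0.946 = 4234
Band 3: 22231 × 0.944 = 20986
Band 4: 3021 × 0.947 = 2861
Band 5: 21023 × 0.932 + 24986 × 0.618 = 19593 + 15441 = 35034
→ [5688, 4234, 20986, 2861, 35034]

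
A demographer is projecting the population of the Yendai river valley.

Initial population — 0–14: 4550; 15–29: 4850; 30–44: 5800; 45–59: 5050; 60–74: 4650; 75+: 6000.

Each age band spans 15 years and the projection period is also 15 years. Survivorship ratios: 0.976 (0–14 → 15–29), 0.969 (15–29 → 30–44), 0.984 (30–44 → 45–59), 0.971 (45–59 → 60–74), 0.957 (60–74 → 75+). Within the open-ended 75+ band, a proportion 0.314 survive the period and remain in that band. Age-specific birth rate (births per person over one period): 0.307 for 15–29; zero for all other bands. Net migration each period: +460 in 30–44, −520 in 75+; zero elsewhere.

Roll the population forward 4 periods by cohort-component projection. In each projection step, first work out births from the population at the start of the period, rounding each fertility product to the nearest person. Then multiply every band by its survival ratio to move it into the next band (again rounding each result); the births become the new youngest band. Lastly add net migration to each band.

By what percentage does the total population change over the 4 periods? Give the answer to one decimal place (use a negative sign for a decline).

(Bands numbered youngest = 1 to oldest = 6.)
Period 1:
Births: 4850 × 0.307 = 1489
Band 2: 4550 × 0.976 = 4441
Band 3: 4850 × 0.969 = 4700
Band 4: 5800 × 0.984 = 5707
Band 5: 5050 × 0.971 = 4904
Band 6: 4650 × 0.957 + 6000 × 0.314 = 4450 + 1884 = 6334
Net migration: Band 3 + 460 → 5160; Band 6 − 520 → 5814
End of period: [1489, 4441, 5160, 5707, 4904, 5814]
Period 2:
Births: 4441 × 0.307 = 1363
Band 2: 1489 × 0.976 = 1453
Band 3: 4441 × 0.969 = 4303
Band 4: 5160 × 0.984 = 5077
Band 5: 5707 × 0.971 = 5541
Band 6: 4904 × 0.957 + 5814 × 0.314 = 4693 + 1826 = 6519
Net migration: Band 3 + 460 → 4763; Band 6 − 520 → 5999
End of period: [1363, 1453, 4763, 5077, 5541, 5999]
Period 3:
Births: 1453 × 0.307 = 446
Band 2: 1363 × 0.976 = 1330
Band 3: 1453 × 0.969 = 1408
Band 4: 4763 × 0.984 = 4687
Band 5: 5077 × 0.971 = 4930
Band 6: 5541 × 0.957 + 5999 × 0.314 = 5303 + 1884 = 7187
Net migration: Band 3 + 460 → 1868; Band 6 − 520 → 6667
End of period: [446, 1330, 1868, 4687, 4930, 6667]
Period 4:
Births: 1330 × 0.307 = 408
Band 2: 446 × 0.976 = 435
Band 3: 1330 × 0.969 = 1289
Band 4: 1868 × 0.984 = 1838
Band 5: 4687 × 0.971 = 4551
Band 6: 4930 × 0.957 + 6667 × 0.314 = 4718 + 2093 = 6811
Net migration: Band 3 + 460 → 1749; Band 6 − 520 → 6291
End of period: [408, 435, 1749, 1838, 4551, 6291]
Total: 30900 → 15272; change = -15628; percentage change = -50.6%

-50.6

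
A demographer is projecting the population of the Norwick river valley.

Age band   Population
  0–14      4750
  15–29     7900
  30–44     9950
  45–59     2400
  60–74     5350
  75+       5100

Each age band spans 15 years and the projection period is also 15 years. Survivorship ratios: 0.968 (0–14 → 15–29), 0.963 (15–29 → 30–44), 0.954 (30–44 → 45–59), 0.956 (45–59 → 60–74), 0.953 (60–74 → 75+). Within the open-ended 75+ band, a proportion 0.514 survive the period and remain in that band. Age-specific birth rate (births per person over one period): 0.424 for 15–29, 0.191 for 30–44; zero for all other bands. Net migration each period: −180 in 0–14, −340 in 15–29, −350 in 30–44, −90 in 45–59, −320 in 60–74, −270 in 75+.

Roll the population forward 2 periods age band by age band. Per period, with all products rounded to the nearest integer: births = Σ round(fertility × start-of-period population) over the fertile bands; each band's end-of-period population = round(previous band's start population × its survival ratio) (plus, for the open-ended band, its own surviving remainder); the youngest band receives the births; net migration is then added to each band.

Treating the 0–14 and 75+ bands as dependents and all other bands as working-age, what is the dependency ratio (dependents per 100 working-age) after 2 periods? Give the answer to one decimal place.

[period 1]
Births: 7900 × 0.424 = 3350, 9950 × 0.191 = 1900 ⇒ total 5250
15–29: 4750 × 0.968 = 4598
30–44: 7900 × 0.963 = 7608
45–59: 9950 × 0.954 = 9492
60–74: 2400 × 0.956 = 2294
75+: 5350 × 0.953 + 5100 × 0.514 = 5099 + 2621 = 7720
Net migration: 0–14 − 180 → 5070; 15–29 − 340 → 4258; 30–44 − 350 → 7258; 45–59 − 90 → 9402; 60–74 − 320 → 1974; 75+ − 270 → 7450
End of period: [5070, 4258, 7258, 9402, 1974, 7450]
[period 2]
Births: 4258 × 0.424 = 1805, 7258 × 0.191 = 1386 ⇒ total 3191
15–29: 5070 × 0.968 = 4908
30–44: 4258 × 0.963 = 4100
45–59: 7258 × 0.954 = 6924
60–74: 9402 × 0.956 = 8988
75+: 1974 × 0.953 + 7450 × 0.514 = 1881 + 3829 = 5710
Net migration: 0–14 − 180 → 3011; 15–29 − 340 → 4568; 30–44 − 350 → 3750; 45–59 − 90 → 6834; 60–74 − 320 → 8668; 75+ − 270 → 5440
End of period: [3011, 4568, 3750, 6834, 8668, 5440]
Dependents (band 0–14 + band 75+) = 3011 + 5440 = 8451; working-age = 23820; ratio = 8451/23820 × 100 = 35.5

35.5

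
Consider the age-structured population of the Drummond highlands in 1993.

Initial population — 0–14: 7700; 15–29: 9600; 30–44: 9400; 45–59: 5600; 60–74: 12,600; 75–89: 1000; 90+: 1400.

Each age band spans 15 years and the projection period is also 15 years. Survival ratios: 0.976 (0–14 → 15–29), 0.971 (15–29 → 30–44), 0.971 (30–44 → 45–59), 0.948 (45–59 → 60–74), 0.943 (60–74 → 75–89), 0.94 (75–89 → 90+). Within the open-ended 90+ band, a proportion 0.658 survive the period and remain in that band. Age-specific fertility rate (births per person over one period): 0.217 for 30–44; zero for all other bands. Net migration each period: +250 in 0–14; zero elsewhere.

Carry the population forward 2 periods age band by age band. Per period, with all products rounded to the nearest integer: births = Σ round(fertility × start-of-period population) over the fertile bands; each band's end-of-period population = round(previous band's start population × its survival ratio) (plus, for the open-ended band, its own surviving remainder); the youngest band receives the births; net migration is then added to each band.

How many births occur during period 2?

2023

Numbering the bands 1..7 from youngest to oldest:
Period 1:
Births: 9400 × 0.217 = 2040
Band 2: 7700 × 0.976 = 7515
Band 3: 9600 × 0.971 = 9322
Band 4: 9400 × 0.971 = 9127
Band 5: 5600 × 0.948 = 5309
Band 6: 12600 × 0.943 = 11882
Band 7: 1000 × 0.94 + 1400 × 0.658 = 940 + 921 = 1861
Net migration: Band 1 + 250 → 2290
End of period: [2290, 7515, 9322, 9127, 5309, 11882, 1861]
Period 2:
Births: 9322 × 0.217 = 2023
Band 2: 2290 × 0.976 = 2235
Band 3: 7515 × 0.971 = 7297
Band 4: 9322 × 0.971 = 9052
Band 5: 9127 × 0.948 = 8652
Band 6: 5309 × 0.943 = 5006
Band 7: 11882 × 0.94 + 1861 × 0.658 = 11169 + 1225 = 12394
Net migration: Band 1 + 250 → 2273
End of period: [2273, 2235, 7297, 9052, 8652, 5006, 12394]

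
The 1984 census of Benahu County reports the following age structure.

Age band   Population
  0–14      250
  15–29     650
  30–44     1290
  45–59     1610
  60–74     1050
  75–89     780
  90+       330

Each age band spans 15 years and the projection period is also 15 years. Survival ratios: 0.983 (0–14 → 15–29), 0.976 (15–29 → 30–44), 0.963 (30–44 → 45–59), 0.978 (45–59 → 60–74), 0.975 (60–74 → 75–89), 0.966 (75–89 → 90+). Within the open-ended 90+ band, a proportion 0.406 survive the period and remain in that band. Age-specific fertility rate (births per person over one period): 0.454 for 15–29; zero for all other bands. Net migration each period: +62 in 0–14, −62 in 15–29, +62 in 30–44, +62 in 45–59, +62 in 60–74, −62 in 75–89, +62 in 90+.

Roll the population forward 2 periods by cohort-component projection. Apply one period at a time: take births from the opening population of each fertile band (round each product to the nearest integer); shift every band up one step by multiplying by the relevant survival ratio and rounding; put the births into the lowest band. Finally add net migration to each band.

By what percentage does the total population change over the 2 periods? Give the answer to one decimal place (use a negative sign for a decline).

[period 1]
Births: 650 × 0.454 = 295
15–29: 250 × 0.983 = 246
30–44: 650 × 0.976 = 634
45–59: 1290 × 0.963 = 1242
60–74: 1610 × 0.978 = 1575
75–89: 1050 × 0.975 = 1024
90+: 780 × 0.966 + 330 × 0.406 = 753 + 134 = 887
Net migration: 0–14 + 62 → 357; 15–29 − 62 → 184; 30–44 + 62 → 696; 45–59 + 62 → 1304; 60–74 + 62 → 1637; 75–89 − 62 → 962; 90+ + 62 → 949
Population now: 0–14=357, 15–29=184, 30–44=696, 45–59=1304, 60–74=1637, 75–89=962, 90+=949
[period 2]
Births: 184 × 0.454 = 84
15–29: 357 × 0.983 = 351
30–44: 184 × 0.976 = 180
45–59: 696 × 0.963 = 670
60–74: 1304 × 0.978 = 1275
75–89: 1637 × 0.975 = 1596
90+: 962 × 0.966 + 949 × 0.406 = 929 + 385 = 1314
Net migration: 0–14 + 62 → 146; 15–29 − 62 → 289; 30–44 + 62 → 242; 45–59 + 62 → 732; 60–74 + 62 → 1337; 75–89 − 62 → 1534; 90+ + 62 → 1376
Population now: 0–14=146, 15–29=289, 30–44=242, 45–59=732, 60–74=1337, 75–89=1534, 90+=1376
Total: 5960 → 5656; change = -304; percentage change = -5.1%

-5.1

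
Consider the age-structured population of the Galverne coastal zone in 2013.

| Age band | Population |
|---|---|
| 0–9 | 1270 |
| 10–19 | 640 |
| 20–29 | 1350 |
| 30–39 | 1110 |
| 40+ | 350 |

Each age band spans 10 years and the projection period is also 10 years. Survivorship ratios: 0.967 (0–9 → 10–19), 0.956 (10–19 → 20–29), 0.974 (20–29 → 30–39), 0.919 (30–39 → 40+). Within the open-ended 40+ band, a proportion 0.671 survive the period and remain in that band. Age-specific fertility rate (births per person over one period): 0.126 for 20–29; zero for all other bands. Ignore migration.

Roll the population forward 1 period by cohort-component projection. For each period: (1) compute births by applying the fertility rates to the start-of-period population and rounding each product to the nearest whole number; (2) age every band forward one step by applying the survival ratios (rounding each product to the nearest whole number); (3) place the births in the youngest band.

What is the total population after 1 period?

Call the bands 1 to 5, youngest first.
Period 1:
Births: 1350 × 0.126 = 170
Band 2: 1270 × 0.967 = 1228
Band 3: 640 × 0.956 = 612
Band 4: 1350 × 0.974 = 1315
Band 5: 1110 × 0.919 + 350 × 0.671 = 1020 + 235 = 1255
Population now: 0–9=170, 10–19=1228, 20–29=612, 30–39=1315, 40+=1255
Total after period 1: 170 + 1228 + 612 + 1315 + 1255 = 4580

4580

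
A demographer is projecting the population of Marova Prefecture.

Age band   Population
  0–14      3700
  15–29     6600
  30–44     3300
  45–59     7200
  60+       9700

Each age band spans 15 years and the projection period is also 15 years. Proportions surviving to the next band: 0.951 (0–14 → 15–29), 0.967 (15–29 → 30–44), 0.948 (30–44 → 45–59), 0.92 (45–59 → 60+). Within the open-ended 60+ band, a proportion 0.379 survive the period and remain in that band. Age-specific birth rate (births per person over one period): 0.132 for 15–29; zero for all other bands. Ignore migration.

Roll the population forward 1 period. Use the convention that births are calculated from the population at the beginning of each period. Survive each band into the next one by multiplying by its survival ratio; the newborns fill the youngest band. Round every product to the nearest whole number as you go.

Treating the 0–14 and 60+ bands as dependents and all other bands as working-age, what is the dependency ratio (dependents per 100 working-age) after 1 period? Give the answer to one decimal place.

85.7

Let band 1 be 0–14 through band 5 = 60+.
Period 1:
Births: 6600 × 0.132 = 871
Band 2: 3700 × 0.951 = 3519
Band 3: 6600 × 0.967 = 6382
Band 4: 3300 × 0.948 = 3128
Band 5: 7200 × 0.92 + 9700 × 0.379 = 6624 + 3676 = 10300
→ [871, 3519, 6382, 3128, 10300]
Dependents (band 0–14 + band 60+) = 871 + 10300 = 11171; working-age = 13029; ratio = 11171/13029 × 100 = 85.7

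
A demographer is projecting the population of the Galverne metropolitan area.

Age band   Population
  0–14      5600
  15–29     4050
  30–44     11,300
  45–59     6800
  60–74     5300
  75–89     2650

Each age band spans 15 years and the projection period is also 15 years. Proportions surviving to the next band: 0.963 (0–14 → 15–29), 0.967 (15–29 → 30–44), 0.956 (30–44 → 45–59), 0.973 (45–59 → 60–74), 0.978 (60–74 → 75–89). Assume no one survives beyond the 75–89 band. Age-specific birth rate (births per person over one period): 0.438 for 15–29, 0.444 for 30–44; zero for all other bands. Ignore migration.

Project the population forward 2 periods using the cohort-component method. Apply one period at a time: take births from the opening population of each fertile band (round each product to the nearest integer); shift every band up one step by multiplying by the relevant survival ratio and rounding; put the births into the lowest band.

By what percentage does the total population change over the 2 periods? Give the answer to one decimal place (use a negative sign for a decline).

2.5

After projecting period 1:
Births: 4050 * 0.438 = 1774  |  11300 * 0.444 = 5017 — total 6791
15–29: 5600 * 0.963 = 5393
30–44: 4050 * 0.967 = 3916
45–59: 11300 * 0.956 = 10803
60–74: 6800 * 0.973 = 6616
75–89: 5300 * 0.978 = 5183
End of period: [6791, 5393, 3916, 10803, 6616, 5183]
After projecting period 2:
Births: 5393 * 0.438 = 2362  |  3916 * 0.444 = 1739 — total 4101
15–29: 6791 * 0.963 = 6540
30–44: 5393 * 0.967 = 5215
45–59: 3916 * 0.956 = 3744
60–74: 10803 * 0.973 = 10511
75–89: 6616 * 0.978 = 6470
End of period: [4101, 6540, 5215, 3744, 10511, 6470]
Total: 35700 → 36581; change = 881; percentage change = 2.5%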